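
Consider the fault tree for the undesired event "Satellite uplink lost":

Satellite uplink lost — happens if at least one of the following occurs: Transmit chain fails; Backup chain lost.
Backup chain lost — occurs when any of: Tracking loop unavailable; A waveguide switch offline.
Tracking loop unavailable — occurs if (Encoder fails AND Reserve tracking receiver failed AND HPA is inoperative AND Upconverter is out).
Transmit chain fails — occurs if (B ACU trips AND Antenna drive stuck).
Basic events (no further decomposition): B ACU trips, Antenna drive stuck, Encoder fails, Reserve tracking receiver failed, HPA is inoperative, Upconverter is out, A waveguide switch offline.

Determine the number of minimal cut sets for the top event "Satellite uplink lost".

3

Transmit chain fails [AND]: one cut set from each child combined → 1 × 1 = 1 cut set(s).
Tracking loop unavailable [AND]: one cut set from each child combined → 1 × 1 × 1 × 1 = 1 cut set(s).
Backup chain lost [OR]: union of children's cut sets → 2 cut set(s).
Satellite uplink lost [OR]: union of children's cut sets → 3 cut set(s).
Minimal cut sets: {Antenna drive stuck, B ACU trips}; {Encoder fails, HPA is inoperative, Reserve tracking receiver failed, Upconverter is out}; {A waveguide switch offline}.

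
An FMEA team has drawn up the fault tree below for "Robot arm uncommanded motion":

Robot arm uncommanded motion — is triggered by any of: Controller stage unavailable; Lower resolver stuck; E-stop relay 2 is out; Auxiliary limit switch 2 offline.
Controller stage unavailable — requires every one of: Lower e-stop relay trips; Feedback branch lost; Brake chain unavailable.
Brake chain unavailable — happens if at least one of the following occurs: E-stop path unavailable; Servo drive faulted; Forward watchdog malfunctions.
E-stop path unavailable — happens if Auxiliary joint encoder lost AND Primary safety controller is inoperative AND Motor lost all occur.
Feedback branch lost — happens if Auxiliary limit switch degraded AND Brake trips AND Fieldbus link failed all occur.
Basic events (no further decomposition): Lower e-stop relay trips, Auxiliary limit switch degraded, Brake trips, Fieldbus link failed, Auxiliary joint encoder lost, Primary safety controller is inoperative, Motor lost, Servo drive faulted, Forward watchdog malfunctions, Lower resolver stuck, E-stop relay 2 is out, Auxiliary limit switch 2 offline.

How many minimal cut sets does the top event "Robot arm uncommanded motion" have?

6

Feedback branch lost [AND]: one cut set from each child combined → 1 × 1 × 1 = 1 cut set(s).
E-stop path unavailable [AND]: one cut set from each child combined → 1 × 1 × 1 = 1 cut set(s).
Brake chain unavailable [OR]: union of children's cut sets → 3 cut set(s).
Controller stage unavailable [AND]: one cut set from each child combined → 1 × 1 × 3 = 3 cut set(s).
Robot arm uncommanded motion [OR]: union of children's cut sets → 6 cut set(s).
Minimal cut sets: {Auxiliary joint encoder lost, Auxiliary limit switch degraded, Brake trips, Fieldbus link failed, Lower e-stop relay trips, Motor lost, Primary safety controller is inoperative}; {Auxiliary limit switch degraded, Brake trips, Fieldbus link failed, Lower e-stop relay trips, Servo drive faulted}; {Auxiliary limit switch degraded, Brake trips, Fieldbus link failed, Forward watchdog malfunctions, Lower e-stop relay trips}; {Lower resolver stuck}; {E-stop relay 2 is out}; {Auxiliary limit switch 2 offline}.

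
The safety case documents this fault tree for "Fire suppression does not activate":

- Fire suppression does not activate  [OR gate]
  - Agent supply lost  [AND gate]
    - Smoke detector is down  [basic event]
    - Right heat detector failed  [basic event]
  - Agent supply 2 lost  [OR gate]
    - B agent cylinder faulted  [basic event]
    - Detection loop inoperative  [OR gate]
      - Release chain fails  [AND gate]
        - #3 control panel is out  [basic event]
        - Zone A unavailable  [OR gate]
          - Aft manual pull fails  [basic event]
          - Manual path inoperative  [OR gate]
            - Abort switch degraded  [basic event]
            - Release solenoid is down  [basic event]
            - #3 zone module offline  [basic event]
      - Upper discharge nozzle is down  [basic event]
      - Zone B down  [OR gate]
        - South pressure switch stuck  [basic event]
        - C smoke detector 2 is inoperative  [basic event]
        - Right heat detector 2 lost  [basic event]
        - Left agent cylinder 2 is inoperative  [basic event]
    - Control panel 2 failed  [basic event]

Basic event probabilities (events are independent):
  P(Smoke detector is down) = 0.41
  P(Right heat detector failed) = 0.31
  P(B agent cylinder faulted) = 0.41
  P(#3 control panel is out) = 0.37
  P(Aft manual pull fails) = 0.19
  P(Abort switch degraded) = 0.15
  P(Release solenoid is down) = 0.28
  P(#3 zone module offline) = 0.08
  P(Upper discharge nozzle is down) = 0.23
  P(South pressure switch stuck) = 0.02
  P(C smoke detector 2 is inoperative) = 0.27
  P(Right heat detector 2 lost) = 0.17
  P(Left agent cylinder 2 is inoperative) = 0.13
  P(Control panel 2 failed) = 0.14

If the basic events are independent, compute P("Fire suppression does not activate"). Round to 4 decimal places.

0.8593

P(Agent supply lost) [AND] = 0.41 × 0.31 = 0.127100
P(Manual path inoperative) [OR] = 1 − (1−0.15) × (1−0.28) × (1−0.08) = 0.436960
P(Zone A unavailable) [OR] = 1 − (1−0.19) × (1−0.436960) = 0.543938
P(Release chain fails) [AND] = 0.37 × 0.543938 = 0.201257
P(Zone B down) [OR] = 1 − (1−0.02) × (1−0.27) × (1−0.17) × (1−0.13) = 0.483410
P(Detection loop inoperative) [OR] = 1 − (1−0.201257) × (1−0.23) × (1−0.483410) = 0.682281
P(Agent supply 2 lost) [OR] = 1 − (1−0.41) × (1−0.682281) × (1−0.14) = 0.838789
P(Fire suppression does not activate) [OR] = 1 − (1−0.127100) × (1−0.838789) = 0.859279
Rounded to 4 decimal places: P(Fire suppression does not activate) ≈ 0.8593.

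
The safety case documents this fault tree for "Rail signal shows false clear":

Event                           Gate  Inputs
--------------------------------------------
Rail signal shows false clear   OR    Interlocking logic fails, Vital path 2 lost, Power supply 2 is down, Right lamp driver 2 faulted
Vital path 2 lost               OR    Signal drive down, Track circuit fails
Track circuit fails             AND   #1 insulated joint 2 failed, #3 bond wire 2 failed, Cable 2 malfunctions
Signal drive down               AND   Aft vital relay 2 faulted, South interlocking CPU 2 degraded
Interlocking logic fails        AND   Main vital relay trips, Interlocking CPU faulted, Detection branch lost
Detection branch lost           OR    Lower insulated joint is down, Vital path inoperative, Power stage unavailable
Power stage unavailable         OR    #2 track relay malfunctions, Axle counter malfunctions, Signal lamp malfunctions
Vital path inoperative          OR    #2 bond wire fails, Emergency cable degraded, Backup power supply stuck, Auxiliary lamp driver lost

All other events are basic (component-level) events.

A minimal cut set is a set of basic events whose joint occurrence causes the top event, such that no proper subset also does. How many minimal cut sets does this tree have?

Vital path inoperative [OR]: union of children's cut sets → 4 cut set(s).
Power stage unavailable [OR]: union of children's cut sets → 3 cut set(s).
Detection branch lost [OR]: union of children's cut sets → 8 cut set(s).
Interlocking logic fails [AND]: one cut set from each child combined → 1 × 1 × 8 = 8 cut set(s).
Signal drive down [AND]: one cut set from each child combined → 1 × 1 = 1 cut set(s).
Track circuit fails [AND]: one cut set from each child combined → 1 × 1 × 1 = 1 cut set(s).
Vital path 2 lost [OR]: union of children's cut sets → 2 cut set(s).
Rail signal shows false clear [OR]: union of children's cut sets → 12 cut set(s).

12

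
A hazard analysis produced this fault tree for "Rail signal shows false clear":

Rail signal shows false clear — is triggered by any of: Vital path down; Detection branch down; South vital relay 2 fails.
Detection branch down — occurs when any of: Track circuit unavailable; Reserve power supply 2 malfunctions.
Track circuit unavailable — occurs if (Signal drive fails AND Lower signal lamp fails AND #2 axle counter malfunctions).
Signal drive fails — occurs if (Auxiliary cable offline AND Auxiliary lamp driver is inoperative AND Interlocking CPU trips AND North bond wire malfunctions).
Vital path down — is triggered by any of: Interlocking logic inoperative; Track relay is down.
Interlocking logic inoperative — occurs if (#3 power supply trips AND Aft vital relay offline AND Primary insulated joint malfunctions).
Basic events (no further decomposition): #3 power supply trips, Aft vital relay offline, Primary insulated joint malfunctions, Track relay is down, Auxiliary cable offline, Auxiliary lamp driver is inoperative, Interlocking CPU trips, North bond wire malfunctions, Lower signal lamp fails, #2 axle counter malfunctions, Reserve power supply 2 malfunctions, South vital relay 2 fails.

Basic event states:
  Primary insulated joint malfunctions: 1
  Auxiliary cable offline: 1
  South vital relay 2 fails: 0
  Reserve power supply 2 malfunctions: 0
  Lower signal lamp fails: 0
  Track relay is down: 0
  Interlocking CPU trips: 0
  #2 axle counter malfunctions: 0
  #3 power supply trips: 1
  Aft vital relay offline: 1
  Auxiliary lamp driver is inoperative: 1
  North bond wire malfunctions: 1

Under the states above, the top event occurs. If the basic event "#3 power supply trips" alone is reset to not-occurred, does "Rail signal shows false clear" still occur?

Counterfactual: set "#3 power supply trips" to not occurred.
Interlocking logic inoperative [AND]: #3 power supply trips=not, Aft vital relay offline=occurs, Primary insulated joint malfunctions=occurs → not all inputs occur → does not occur.
Vital path down [OR]: Interlocking logic inoperative=not, Track relay is down=not → no input occurs → does not occur.
Signal drive fails [AND]: Auxiliary cable offline=occurs, Auxiliary lamp driver is inoperative=occurs, Interlocking CPU trips=not, North bond wire malfunctions=occurs → not all inputs occur → does not occur.
Track circuit unavailable [AND]: Signal drive fails=not, Lower signal lamp fails=not, #2 axle counter malfunctions=not → not all inputs occur → does not occur.
Detection branch down [OR]: Track circuit unavailable=not, Reserve power supply 2 malfunctions=not → no input occurs → does not occur.
Rail signal shows false clear [OR]: Vital path down=not, Detection branch down=not, South vital relay 2 fails=not → no input occurs → does not occur.

No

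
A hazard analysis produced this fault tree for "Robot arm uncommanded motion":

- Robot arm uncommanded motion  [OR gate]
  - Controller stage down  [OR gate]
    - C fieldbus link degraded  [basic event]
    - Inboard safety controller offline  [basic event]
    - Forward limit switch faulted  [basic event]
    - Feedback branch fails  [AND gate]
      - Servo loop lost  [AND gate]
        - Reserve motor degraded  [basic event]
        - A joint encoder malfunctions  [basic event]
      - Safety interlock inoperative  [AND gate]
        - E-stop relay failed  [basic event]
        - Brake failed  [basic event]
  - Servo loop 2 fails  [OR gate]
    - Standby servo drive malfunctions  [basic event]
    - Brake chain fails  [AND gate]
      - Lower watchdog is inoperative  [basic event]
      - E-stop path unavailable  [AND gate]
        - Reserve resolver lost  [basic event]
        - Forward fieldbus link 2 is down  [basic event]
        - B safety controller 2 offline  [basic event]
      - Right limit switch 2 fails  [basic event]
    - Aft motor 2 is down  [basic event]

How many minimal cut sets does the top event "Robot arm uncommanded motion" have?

Servo loop lost [AND]: one cut set from each child combined → 1 × 1 = 1 cut set(s).
Safety interlock inoperative [AND]: one cut set from each child combined → 1 × 1 = 1 cut set(s).
Feedback branch fails [AND]: one cut set from each child combined → 1 × 1 = 1 cut set(s).
Controller stage down [OR]: union of children's cut sets → 4 cut set(s).
E-stop path unavailable [AND]: one cut set from each child combined → 1 × 1 × 1 = 1 cut set(s).
Brake chain fails [AND]: one cut set from each child combined → 1 × 1 × 1 = 1 cut set(s).
Servo loop 2 fails [OR]: union of children's cut sets → 3 cut set(s).
Robot arm uncommanded motion [OR]: union of children's cut sets → 7 cut set(s).
Minimal cut sets: {C fieldbus link degraded}; {Inboard safety controller offline}; {Forward limit switch faulted}; {A joint encoder malfunctions, Brake failed, E-stop relay failed, Reserve motor degraded}; {Standby servo drive malfunctions}; {B safety controller 2 offline, Forward fieldbus link 2 is down, Lower watchdog is inoperative, Reserve resolver lost, Right limit switch 2 fails}; {Aft motor 2 is down}.

7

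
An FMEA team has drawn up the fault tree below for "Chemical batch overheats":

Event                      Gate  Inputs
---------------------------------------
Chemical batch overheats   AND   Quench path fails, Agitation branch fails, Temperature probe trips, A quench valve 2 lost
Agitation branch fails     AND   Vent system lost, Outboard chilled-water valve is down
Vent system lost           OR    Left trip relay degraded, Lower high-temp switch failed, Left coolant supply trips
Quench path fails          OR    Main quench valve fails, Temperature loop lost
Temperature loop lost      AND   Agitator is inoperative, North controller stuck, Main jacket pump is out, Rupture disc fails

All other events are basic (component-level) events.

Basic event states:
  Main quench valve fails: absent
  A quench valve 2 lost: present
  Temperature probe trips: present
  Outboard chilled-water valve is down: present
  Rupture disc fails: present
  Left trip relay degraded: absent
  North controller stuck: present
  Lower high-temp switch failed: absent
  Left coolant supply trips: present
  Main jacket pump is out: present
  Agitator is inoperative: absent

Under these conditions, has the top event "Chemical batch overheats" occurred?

Temperature loop lost [AND]: Agitator is inoperative=not, North controller stuck=occurs, Main jacket pump is out=occurs, Rupture disc fails=occurs → not all inputs occur → does not occur.
Quench path fails [OR]: Main quench valve fails=not, Temperature loop lost=not → no input occurs → does not occur.
Vent system lost [OR]: Left trip relay degraded=not, Lower high-temp switch failed=not, Left coolant supply trips=occurs → at least one input occurs → occurs.
Agitation branch fails [AND]: Vent system lost=occurs, Outboard chilled-water valve is down=occurs → all inputs occur → occurs.
Chemical batch overheats [AND]: Quench path fails=not, Agitation branch fails=occurs, Temperature probe trips=occurs, A quench valve 2 lost=occurs → not all inputs occur → does not occur.

No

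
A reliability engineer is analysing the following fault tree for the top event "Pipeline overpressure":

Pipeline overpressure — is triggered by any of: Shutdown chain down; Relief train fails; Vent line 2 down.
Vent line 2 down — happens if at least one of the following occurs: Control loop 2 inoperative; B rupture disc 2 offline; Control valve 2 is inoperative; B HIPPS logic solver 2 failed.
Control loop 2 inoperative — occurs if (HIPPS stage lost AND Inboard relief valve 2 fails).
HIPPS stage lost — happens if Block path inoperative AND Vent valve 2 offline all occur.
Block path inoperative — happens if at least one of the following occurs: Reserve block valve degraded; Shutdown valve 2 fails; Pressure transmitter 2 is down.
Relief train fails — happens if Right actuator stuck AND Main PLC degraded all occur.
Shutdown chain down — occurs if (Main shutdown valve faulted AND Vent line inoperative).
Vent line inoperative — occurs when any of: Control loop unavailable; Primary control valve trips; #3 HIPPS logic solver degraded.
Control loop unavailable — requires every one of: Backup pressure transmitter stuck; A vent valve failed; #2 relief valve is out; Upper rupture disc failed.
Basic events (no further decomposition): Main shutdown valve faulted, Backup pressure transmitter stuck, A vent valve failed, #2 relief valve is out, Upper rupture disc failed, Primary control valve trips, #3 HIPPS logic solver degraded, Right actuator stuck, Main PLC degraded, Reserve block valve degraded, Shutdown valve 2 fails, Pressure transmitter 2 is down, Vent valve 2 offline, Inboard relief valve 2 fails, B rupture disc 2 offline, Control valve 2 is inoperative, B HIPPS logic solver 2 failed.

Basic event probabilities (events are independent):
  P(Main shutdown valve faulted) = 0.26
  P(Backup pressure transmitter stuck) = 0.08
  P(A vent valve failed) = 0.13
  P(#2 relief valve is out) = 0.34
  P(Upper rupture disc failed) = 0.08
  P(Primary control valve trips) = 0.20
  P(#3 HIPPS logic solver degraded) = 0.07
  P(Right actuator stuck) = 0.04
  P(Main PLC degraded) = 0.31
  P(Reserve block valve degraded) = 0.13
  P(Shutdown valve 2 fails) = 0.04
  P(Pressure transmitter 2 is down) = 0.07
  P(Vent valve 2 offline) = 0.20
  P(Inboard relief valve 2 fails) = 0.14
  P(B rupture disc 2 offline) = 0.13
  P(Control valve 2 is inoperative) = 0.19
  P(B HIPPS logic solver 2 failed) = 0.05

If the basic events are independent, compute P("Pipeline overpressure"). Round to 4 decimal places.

P(Control loop unavailable) [AND] = 0.08 × 0.13 × 0.34 × 0.08 = 0.000283
P(Vent line inoperative) [OR] = 1 − (1−0.000283) × (1−0.20) × (1−0.07) = 0.256211
P(Shutdown chain down) [AND] = 0.26 × 0.256211 = 0.066615
P(Relief train fails) [AND] = 0.04 × 0.31 = 0.012400
P(Block path inoperative) [OR] = 1 − (1−0.13) × (1−0.04) × (1−0.07) = 0.223264
P(HIPPS stage lost) [AND] = 0.223264 × 0.20 = 0.044653
P(Control loop 2 inoperative) [AND] = 0.044653 × 0.14 = 0.006251
P(Vent line 2 down) [OR] = 1 − (1−0.006251) × (1−0.13) × (1−0.19) × (1−0.05) = 0.334720
P(Pipeline overpressure) [OR] = 1 − (1−0.066615) × (1−0.012400) × (1−0.334720) = 0.386738
Rounded to 4 decimal places: P(Pipeline overpressure) ≈ 0.3867.

0.3867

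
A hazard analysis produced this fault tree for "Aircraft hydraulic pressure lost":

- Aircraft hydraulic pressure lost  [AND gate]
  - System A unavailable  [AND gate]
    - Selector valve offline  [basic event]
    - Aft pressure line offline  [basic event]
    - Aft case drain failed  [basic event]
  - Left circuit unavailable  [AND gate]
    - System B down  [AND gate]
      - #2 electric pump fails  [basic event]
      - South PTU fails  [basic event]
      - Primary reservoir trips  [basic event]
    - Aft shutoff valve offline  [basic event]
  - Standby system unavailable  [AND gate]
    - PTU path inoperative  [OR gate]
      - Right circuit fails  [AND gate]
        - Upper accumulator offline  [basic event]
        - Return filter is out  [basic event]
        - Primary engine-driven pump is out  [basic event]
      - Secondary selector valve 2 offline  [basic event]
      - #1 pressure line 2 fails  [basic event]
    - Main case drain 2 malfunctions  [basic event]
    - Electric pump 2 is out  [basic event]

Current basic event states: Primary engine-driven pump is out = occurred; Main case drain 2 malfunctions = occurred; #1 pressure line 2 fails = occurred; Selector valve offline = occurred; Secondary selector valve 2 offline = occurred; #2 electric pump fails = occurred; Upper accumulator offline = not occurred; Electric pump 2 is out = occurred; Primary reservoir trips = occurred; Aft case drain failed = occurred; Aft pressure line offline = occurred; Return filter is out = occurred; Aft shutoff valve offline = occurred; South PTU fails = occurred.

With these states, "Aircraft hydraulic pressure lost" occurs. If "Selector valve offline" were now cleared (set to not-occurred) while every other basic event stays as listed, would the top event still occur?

No

Counterfactual: set "Selector valve offline" to not occurred.
System A unavailable [AND]: Selector valve offline=not, Aft pressure line offline=occurs, Aft case drain failed=occurs → not all inputs occur → does not occur.
System B down [AND]: #2 electric pump fails=occurs, South PTU fails=occurs, Primary reservoir trips=occurs → all inputs occur → occurs.
Left circuit unavailable [AND]: System B down=occurs, Aft shutoff valve offline=occurs → all inputs occur → occurs.
Right circuit fails [AND]: Upper accumulator offline=not, Return filter is out=occurs, Primary engine-driven pump is out=occurs → not all inputs occur → does not occur.
PTU path inoperative [OR]: Right circuit fails=not, Secondary selector valve 2 offline=occurs, #1 pressure line 2 fails=occurs → at least one input occurs → occurs.
Standby system unavailable [AND]: PTU path inoperative=occurs, Main case drain 2 malfunctions=occurs, Electric pump 2 is out=occurs → all inputs occur → occurs.
Aircraft hydraulic pressure lost [AND]: System A unavailable=not, Left circuit unavailable=occurs, Standby system unavailable=occurs → not all inputs occur → does not occur.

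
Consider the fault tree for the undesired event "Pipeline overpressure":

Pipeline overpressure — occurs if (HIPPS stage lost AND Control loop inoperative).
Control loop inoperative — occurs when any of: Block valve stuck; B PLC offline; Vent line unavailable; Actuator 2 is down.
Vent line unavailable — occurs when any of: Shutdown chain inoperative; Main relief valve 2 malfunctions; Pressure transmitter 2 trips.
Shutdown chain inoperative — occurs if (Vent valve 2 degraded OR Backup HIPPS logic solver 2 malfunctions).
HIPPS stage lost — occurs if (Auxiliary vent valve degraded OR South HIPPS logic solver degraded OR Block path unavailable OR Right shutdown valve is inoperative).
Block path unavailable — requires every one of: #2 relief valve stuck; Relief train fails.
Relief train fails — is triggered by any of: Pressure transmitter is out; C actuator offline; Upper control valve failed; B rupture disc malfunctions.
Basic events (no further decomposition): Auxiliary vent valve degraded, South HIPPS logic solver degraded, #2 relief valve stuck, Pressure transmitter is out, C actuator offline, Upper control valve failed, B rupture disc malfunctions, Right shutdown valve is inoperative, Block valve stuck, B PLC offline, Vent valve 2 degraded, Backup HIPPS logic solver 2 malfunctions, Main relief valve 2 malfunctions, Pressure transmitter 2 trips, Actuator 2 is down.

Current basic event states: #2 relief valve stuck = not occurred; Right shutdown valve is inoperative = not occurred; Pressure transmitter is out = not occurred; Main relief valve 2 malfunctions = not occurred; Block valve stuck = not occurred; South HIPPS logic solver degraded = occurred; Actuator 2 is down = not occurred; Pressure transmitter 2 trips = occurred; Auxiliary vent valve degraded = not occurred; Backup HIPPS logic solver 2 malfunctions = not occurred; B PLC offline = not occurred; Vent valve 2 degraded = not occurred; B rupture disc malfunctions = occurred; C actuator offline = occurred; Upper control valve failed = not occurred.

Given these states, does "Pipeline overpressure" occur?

Relief train fails [OR]: Pressure transmitter is out=not, C actuator offline=occurs, Upper control valve failed=not, B rupture disc malfunctions=occurs → at least one input occurs → occurs.
Block path unavailable [AND]: #2 relief valve stuck=not, Relief train fails=occurs → not all inputs occur → does not occur.
HIPPS stage lost [OR]: Auxiliary vent valve degraded=not, South HIPPS logic solver degraded=occurs, Block path unavailable=not, Right shutdown valve is inoperative=not → at least one input occurs → occurs.
Shutdown chain inoperative [OR]: Vent valve 2 degraded=not, Backup HIPPS logic solver 2 malfunctions=not → no input occurs → does not occur.
Vent line unavailable [OR]: Shutdown chain inoperative=not, Main relief valve 2 malfunctions=not, Pressure transmitter 2 trips=occurs → at least one input occurs → occurs.
Control loop inoperative [OR]: Block valve stuck=not, B PLC offline=not, Vent line unavailable=occurs, Actuator 2 is down=not → at least one input occurs → occurs.
Pipeline overpressure [AND]: HIPPS stage lost=occurs, Control loop inoperative=occurs → all inputs occur → occurs.

Yes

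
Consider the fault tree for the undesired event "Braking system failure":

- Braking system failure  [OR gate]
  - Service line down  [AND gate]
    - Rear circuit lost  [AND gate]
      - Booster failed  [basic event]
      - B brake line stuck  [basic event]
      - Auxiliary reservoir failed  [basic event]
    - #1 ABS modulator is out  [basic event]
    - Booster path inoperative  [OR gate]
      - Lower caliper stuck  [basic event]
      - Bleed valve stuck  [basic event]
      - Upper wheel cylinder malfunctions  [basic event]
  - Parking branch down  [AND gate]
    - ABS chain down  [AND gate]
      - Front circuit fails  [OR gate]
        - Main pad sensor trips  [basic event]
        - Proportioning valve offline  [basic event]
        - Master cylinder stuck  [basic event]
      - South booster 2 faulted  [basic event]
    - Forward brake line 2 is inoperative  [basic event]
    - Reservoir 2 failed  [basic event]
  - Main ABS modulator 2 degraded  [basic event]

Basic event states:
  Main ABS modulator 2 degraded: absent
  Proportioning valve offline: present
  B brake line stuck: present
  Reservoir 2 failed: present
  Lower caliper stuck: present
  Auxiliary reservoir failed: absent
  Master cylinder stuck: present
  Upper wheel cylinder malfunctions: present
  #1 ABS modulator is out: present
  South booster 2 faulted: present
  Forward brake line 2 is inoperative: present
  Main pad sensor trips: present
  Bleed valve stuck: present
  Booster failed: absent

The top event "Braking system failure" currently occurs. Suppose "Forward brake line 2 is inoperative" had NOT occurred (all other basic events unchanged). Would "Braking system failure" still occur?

No

Counterfactual: set "Forward brake line 2 is inoperative" to not occurred.
Rear circuit lost [AND]: Booster failed=not, B brake line stuck=occurs, Auxiliary reservoir failed=not → not all inputs occur → does not occur.
Booster path inoperative [OR]: Lower caliper stuck=occurs, Bleed valve stuck=occurs, Upper wheel cylinder malfunctions=occurs → at least one input occurs → occurs.
Service line down [AND]: Rear circuit lost=not, #1 ABS modulator is out=occurs, Booster path inoperative=occurs → not all inputs occur → does not occur.
Front circuit fails [OR]: Main pad sensor trips=occurs, Proportioning valve offline=occurs, Master cylinder stuck=occurs → at least one input occurs → occurs.
ABS chain down [AND]: Front circuit fails=occurs, South booster 2 faulted=occurs → all inputs occur → occurs.
Parking branch down [AND]: ABS chain down=occurs, Forward brake line 2 is inoperative=not, Reservoir 2 failed=occurs → not all inputs occur → does not occur.
Braking system failure [OR]: Service line down=not, Parking branch down=not, Main ABS modulator 2 degraded=not → no input occurs → does not occur.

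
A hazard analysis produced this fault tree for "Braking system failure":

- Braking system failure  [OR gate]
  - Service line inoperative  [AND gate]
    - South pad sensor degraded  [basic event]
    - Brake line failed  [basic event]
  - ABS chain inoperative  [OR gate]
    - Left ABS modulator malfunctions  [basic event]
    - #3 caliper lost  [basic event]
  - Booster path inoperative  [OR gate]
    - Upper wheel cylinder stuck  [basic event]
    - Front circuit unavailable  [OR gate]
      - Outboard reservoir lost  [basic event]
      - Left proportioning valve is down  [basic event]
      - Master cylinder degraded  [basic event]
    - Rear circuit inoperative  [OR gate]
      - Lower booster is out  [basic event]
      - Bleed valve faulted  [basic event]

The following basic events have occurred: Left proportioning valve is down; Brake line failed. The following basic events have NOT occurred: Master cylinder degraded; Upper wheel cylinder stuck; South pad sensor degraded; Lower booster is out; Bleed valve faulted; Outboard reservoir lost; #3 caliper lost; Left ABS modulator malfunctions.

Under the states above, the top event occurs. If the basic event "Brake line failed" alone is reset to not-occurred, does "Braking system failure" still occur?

Counterfactual: set "Brake line failed" to not occurred.
Service line inoperative [AND]: South pad sensor degraded=not, Brake line failed=not → not all inputs occur → does not occur.
ABS chain inoperative [OR]: Left ABS modulator malfunctions=not, #3 caliper lost=not → no input occurs → does not occur.
Front circuit unavailable [OR]: Outboard reservoir lost=not, Left proportioning valve is down=occurs, Master cylinder degraded=not → at least one input occurs → occurs.
Rear circuit inoperative [OR]: Lower booster is out=not, Bleed valve faulted=not → no input occurs → does not occur.
Booster path inoperative [OR]: Upper wheel cylinder stuck=not, Front circuit unavailable=occurs, Rear circuit inoperative=not → at least one input occurs → occurs.
Braking system failure [OR]: Service line inoperative=not, ABS chain inoperative=not, Booster path inoperative=occurs → at least one input occurs → occurs.

Yes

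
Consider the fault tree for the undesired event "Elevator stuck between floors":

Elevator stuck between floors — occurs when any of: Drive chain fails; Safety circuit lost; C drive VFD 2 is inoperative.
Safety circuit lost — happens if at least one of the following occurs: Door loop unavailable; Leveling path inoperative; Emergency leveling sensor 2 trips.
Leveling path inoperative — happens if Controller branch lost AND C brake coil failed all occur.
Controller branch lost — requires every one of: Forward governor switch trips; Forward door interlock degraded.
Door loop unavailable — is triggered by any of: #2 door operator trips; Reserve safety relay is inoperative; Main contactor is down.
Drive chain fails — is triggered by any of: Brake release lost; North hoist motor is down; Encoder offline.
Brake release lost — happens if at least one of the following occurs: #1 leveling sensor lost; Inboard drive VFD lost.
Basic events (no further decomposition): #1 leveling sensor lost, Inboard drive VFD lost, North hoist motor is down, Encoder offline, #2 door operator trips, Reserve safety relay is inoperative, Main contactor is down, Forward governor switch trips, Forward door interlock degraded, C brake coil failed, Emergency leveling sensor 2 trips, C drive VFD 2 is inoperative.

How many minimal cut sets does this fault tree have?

10

Brake release lost [OR]: union of children's cut sets → 2 cut set(s).
Drive chain fails [OR]: union of children's cut sets → 4 cut set(s).
Door loop unavailable [OR]: union of children's cut sets → 3 cut set(s).
Controller branch lost [AND]: one cut set from each child combined → 1 × 1 = 1 cut set(s).
Leveling path inoperative [AND]: one cut set from each child combined → 1 × 1 = 1 cut set(s).
Safety circuit lost [OR]: union of children's cut sets → 5 cut set(s).
Elevator stuck between floors [OR]: union of children's cut sets → 10 cut set(s).
Minimal cut sets: {#1 leveling sensor lost}; {Inboard drive VFD lost}; {North hoist motor is down}; {Encoder offline}; {#2 door operator trips}; {Reserve safety relay is inoperative}; {Main contactor is down}; {C brake coil failed, Forward door interlock degraded, Forward governor switch trips}; {Emergency leveling sensor 2 trips}; {C drive VFD 2 is inoperative}.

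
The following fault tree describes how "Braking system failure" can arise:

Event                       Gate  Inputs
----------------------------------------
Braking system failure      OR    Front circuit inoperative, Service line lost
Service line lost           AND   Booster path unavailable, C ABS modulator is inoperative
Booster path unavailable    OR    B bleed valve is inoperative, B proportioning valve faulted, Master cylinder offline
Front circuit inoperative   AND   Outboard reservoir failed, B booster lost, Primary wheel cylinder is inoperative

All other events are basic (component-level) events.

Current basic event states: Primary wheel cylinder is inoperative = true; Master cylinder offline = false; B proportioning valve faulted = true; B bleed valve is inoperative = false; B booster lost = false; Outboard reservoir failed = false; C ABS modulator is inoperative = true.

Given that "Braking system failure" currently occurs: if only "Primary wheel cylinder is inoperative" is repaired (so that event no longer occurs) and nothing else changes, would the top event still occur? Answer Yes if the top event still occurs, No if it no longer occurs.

Yes

Counterfactual: set "Primary wheel cylinder is inoperative" to not occurred.
Front circuit inoperative [AND]: Outboard reservoir failed=not, B booster lost=not, Primary wheel cylinder is inoperative=not → not all inputs occur → does not occur.
Booster path unavailable [OR]: B bleed valve is inoperative=not, B proportioning valve faulted=occurs, Master cylinder offline=not → at least one input occurs → occurs.
Service line lost [AND]: Booster path unavailable=occurs, C ABS modulator is inoperative=occurs → all inputs occur → occurs.
Braking system failure [OR]: Front circuit inoperative=not, Service line lost=occurs → at least one input occurs → occurs.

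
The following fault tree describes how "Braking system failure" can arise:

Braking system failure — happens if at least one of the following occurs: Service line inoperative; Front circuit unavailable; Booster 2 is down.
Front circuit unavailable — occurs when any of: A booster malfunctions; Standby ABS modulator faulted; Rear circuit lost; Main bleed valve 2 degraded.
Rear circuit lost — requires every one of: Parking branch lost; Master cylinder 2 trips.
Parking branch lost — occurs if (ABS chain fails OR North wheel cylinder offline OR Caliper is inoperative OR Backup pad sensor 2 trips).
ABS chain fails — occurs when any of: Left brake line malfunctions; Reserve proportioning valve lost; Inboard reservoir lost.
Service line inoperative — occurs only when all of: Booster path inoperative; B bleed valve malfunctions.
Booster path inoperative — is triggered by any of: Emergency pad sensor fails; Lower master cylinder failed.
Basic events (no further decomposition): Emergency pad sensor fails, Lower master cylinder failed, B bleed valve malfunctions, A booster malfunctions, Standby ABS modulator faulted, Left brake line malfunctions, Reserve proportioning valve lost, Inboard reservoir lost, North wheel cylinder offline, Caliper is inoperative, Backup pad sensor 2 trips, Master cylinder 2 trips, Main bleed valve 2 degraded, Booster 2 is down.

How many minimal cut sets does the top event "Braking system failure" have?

12

Booster path inoperative [OR]: union of children's cut sets → 2 cut set(s).
Service line inoperative [AND]: one cut set from each child combined → 2 × 1 = 2 cut set(s).
ABS chain fails [OR]: union of children's cut sets → 3 cut set(s).
Parking branch lost [OR]: union of children's cut sets → 6 cut set(s).
Rear circuit lost [AND]: one cut set from each child combined → 6 × 1 = 6 cut set(s).
Front circuit unavailable [OR]: union of children's cut sets → 9 cut set(s).
Braking system failure [OR]: union of children's cut sets → 12 cut set(s).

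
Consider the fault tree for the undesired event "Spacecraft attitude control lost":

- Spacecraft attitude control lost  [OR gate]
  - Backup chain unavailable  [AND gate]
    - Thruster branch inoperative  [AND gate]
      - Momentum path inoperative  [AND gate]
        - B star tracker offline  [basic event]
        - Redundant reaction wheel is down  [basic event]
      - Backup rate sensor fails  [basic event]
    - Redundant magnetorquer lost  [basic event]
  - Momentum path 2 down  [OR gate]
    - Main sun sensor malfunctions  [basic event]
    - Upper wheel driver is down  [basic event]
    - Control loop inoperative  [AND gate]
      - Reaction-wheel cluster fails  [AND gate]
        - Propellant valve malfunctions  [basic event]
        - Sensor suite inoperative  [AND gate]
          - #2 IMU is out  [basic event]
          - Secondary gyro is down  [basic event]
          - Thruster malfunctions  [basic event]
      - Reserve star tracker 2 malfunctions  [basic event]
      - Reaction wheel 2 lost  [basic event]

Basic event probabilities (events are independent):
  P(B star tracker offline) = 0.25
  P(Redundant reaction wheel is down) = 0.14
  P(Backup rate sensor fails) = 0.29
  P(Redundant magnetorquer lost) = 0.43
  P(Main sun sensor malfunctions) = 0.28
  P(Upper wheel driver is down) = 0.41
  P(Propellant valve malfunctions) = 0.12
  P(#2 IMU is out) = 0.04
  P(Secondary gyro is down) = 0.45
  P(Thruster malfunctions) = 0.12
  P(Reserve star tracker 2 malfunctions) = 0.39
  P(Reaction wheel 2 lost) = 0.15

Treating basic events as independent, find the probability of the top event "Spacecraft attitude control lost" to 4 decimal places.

0.5771

P(Momentum path inoperative) [AND] = 0.25 × 0.14 = 0.035000
P(Thruster branch inoperative) [AND] = 0.035000 × 0.29 = 0.010150
P(Backup chain unavailable) [AND] = 0.010150 × 0.43 = 0.004365
P(Sensor suite inoperative) [AND] = 0.04 × 0.45 × 0.12 = 0.002160
P(Reaction-wheel cluster fails) [AND] = 0.12 × 0.002160 = 0.000259
P(Control loop inoperative) [AND] = 0.000259 × 0.39 × 0.15 = 0.000015
P(Momentum path 2 down) [OR] = 1 − (1−0.28) × (1−0.41) × (1−0.000015) = 0.575206
P(Spacecraft attitude control lost) [OR] = 1 − (1−0.004365) × (1−0.575206) = 0.577060
Rounded to 4 decimal places: P(Spacecraft attitude control lost) ≈ 0.5771.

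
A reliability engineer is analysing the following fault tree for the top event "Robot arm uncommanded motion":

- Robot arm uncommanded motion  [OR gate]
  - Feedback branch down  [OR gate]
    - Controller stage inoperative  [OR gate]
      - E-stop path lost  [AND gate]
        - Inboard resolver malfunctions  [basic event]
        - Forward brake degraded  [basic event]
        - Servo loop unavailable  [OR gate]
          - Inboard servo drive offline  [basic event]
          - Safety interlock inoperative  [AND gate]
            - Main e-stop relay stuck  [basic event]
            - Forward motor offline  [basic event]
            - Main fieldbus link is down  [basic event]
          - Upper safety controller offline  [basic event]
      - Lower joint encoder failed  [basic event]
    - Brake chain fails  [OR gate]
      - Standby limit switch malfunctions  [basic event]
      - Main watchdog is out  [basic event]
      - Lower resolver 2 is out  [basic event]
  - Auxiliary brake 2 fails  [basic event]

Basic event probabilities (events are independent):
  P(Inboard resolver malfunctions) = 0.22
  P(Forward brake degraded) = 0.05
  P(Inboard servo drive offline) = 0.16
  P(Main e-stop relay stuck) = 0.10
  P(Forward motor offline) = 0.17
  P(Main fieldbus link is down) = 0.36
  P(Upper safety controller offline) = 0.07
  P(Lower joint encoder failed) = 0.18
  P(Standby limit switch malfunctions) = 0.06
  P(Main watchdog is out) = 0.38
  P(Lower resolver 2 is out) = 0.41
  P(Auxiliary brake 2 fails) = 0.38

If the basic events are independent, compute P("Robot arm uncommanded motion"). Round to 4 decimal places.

0.8256

P(Safety interlock inoperative) [AND] = 0.10 × 0.17 × 0.36 = 0.006120
P(Servo loop unavailable) [OR] = 1 − (1−0.16) × (1−0.006120) × (1−0.07) = 0.223581
P(E-stop path lost) [AND] = 0.22 × 0.05 × 0.223581 = 0.002459
P(Controller stage inoperative) [OR] = 1 − (1−0.002459) × (1−0.18) = 0.182016
P(Brake chain fails) [OR] = 1 − (1−0.06) × (1−0.38) × (1−0.41) = 0.656148
P(Feedback branch down) [OR] = 1 − (1−0.182016) × (1−0.656148) = 0.718735
P(Robot arm uncommanded motion) [OR] = 1 − (1−0.718735) × (1−0.38) = 0.825616
Rounded to 4 decimal places: P(Robot arm uncommanded motion) ≈ 0.8256.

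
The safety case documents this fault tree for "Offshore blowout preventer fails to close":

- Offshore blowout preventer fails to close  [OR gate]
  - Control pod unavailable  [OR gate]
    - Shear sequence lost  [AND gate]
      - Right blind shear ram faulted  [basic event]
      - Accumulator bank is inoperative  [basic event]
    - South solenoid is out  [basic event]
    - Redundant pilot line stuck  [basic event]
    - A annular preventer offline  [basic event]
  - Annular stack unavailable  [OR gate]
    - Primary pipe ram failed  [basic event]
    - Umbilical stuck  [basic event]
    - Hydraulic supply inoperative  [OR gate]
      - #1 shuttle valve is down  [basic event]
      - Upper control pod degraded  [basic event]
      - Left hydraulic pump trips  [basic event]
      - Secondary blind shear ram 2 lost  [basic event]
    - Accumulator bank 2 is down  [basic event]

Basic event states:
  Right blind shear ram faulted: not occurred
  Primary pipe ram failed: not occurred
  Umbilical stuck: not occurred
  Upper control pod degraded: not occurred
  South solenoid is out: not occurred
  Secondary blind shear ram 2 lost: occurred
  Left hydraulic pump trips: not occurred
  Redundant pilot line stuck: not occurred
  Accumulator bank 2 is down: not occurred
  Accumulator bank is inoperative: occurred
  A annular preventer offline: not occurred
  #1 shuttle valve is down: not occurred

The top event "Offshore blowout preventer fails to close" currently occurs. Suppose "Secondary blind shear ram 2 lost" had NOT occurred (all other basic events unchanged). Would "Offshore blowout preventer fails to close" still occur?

No

Counterfactual: set "Secondary blind shear ram 2 lost" to not occurred.
Shear sequence lost [AND]: Right blind shear ram faulted=not, Accumulator bank is inoperative=occurs → not all inputs occur → does not occur.
Control pod unavailable [OR]: Shear sequence lost=not, South solenoid is out=not, Redundant pilot line stuck=not, A annular preventer offline=not → no input occurs → does not occur.
Hydraulic supply inoperative [OR]: #1 shuttle valve is down=not, Upper control pod degraded=not, Left hydraulic pump trips=not, Secondary blind shear ram 2 lost=not → no input occurs → does not occur.
Annular stack unavailable [OR]: Primary pipe ram failed=not, Umbilical stuck=not, Hydraulic supply inoperative=not, Accumulator bank 2 is down=not → no input occurs → does not occur.
Offshore blowout preventer fails to close [OR]: Control pod unavailable=not, Annular stack unavailable=not → no input occurs → does not occur.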